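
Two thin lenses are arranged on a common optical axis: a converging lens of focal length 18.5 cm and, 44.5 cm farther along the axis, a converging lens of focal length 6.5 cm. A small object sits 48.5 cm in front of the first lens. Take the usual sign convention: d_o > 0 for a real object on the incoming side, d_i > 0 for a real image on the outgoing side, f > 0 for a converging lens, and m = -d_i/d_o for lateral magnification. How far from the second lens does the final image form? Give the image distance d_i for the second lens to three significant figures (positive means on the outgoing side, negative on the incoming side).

11.7 cm

Lens 1: 1/d_i1 = 1/f_1 - 1/d_o1 = 1/18.5 - 1/48.5 = 0.03344 cm^-1, so d_i1 = 29.908 cm.
Object distance for lens 2: d_o2 = 44.5 - 29.908 = 14.592 cm.
Lens 2: 1/d_i2 = 1/f_2 - 1/d_o2 = 1/6.5 - 1/(14.592) = 0.08531 cm^-1, so d_i2 = 11.721 cm.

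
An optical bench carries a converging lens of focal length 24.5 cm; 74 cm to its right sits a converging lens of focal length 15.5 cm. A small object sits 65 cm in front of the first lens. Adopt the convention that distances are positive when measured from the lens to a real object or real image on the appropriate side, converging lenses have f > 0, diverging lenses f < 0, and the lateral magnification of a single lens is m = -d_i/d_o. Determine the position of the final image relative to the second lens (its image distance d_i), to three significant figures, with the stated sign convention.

Applying the thin-lens equation to the first lens, 1/24.5 = 1/65 + 1/d_i1, which gives d_i1 = 39.321 cm.
That image sits 34.679 cm in front of the second lens, so d_o2 = 34.679 cm.
Applying the thin-lens equation again with f_2 = 15.5 cm and d_o2 = 34.679 cm gives d_i2 = 28.027 cm.

28.0 cm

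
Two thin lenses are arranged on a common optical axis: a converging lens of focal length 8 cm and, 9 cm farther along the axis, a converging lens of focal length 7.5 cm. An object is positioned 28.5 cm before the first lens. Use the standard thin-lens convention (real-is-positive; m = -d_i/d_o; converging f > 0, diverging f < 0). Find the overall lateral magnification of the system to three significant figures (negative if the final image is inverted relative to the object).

-0.304

Lens 1: 1/d_i1 = 1/f_1 - 1/d_o1 = 1/8 - 1/28.5 = 0.08991 cm^-1, so d_i1 = 11.122 cm.
m_1 = -(11.122)/28.5 = -0.3902.
Since 11.122 cm > 9 cm, the first image lies past the second lens and serves as a virtual object: d_o2 = L - d_i1 = -2.122 cm.
Lens 2: 1/d_i2 = 1/f_2 - 1/d_o2 = 1/7.5 - 1/(-2.122) = 0.60460 cm^-1, so d_i2 = 1.654 cm.
m_2 = -(1.654)/(-2.122) = 0.7795.
Overall magnification: m = m_1 m_2 = -0.3042.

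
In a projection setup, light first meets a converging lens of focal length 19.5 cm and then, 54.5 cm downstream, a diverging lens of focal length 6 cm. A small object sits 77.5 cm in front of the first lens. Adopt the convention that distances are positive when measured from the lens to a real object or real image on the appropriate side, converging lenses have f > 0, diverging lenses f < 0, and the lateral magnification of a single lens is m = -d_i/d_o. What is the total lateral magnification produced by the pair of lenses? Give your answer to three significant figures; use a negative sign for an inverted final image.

Lens 1: 1/d_i1 = 1/f_1 - 1/d_o1 = 1/19.5 - 1/77.5 = 0.03838 cm^-1, so d_i1 = 26.056 cm.
m_1 = -(26.056)/77.5 = -0.3362.
Object distance for lens 2: d_o2 = 54.5 - 26.056 = 28.444 cm.
Lens 2: 1/d_i2 = 1/f_2 - 1/d_o2 = 1/(-6) - 1/(28.444) = -0.20182 cm^-1, so d_i2 = -4.955 cm.
m_2 = -(-4.955)/(28.444) = 0.1742.
Overall magnification: m = m_1 m_2 = -0.0586.

-0.0586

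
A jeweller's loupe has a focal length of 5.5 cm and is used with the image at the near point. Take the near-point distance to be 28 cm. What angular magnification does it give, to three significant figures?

M = 1 + D/f = 1 + 28/5.5 = 6.091.

6.09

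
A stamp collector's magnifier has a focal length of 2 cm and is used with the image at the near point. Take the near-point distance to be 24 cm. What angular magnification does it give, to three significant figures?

13.0

M = 1 + D/f = 1 + 24/2 = 13.000.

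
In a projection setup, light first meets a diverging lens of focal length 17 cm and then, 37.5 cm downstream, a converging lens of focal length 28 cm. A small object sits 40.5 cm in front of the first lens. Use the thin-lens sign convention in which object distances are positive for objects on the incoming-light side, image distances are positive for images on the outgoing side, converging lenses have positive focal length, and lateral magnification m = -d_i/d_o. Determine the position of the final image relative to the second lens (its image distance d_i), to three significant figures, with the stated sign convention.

Applying the thin-lens equation to the first lens, 1/(-17) = 1/40.5 + 1/d_i1, which gives d_i1 = -11.974 cm.
The intermediate image is virtual, 11.974 cm to the left of lens 1, so d_o2 = L - d_i1 = 37.5 - (-11.974) = 49.474 cm.
Applying the thin-lens equation again with f_2 = 28 cm and d_o2 = 49.474 cm gives d_i2 = 64.509 cm.

64.5 cm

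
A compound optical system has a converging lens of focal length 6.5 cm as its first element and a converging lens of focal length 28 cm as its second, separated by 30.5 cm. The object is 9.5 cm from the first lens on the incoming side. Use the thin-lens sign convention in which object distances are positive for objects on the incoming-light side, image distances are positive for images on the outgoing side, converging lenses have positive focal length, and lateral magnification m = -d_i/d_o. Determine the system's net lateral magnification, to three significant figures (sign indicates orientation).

-3.35

Applying the thin-lens equation to the first lens, 1/6.5 = 1/9.5 + 1/d_i1, which gives d_i1 = 20.583 cm.
Its lateral magnification is m_1 = -d_i1/d_o1 = -(20.583)/9.5 = -2.1667.
The intermediate image is 20.583 cm to the right of lens 1, so d_o2 = L - d_i1 = 30.5 - 20.583 = 9.917 cm.
Applying the thin-lens equation again with f_2 = 28 cm and d_o2 = 9.917 cm gives d_i2 = -15.355 cm.
m_2 = -(-15.355)/(9.917) = 1.5484.
Total m = m_1 x m_2 = (-2.1667)(1.5484) = -3.3548.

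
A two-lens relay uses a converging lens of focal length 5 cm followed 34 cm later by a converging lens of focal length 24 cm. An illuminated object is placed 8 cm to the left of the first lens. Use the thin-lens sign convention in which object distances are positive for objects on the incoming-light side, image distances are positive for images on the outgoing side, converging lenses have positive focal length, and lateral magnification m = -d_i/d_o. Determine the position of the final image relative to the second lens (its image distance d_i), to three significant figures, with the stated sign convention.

First lens: d_i1 = 1/(1/5 - 1/8) = 13.333 cm.
The intermediate image is 13.333 cm to the right of lens 1, so d_o2 = L - d_i1 = 34 - 13.333 = 20.667 cm.
Second lens: d_i2 = 1/(1/24 - 1/(20.667)) = -148.800 cm.

-149 cm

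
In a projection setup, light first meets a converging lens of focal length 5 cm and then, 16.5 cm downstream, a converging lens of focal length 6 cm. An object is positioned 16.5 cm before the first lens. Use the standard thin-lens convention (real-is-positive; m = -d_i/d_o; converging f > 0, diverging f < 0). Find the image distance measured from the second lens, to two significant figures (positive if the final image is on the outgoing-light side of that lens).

17 cm

Applying the thin-lens equation to the first lens, 1/5 = 1/16.5 + 1/d_i1, which gives d_i1 = 7.174 cm.
Object distance for lens 2: d_o2 = 16.5 - 7.174 = 9.326 cm.
Applying the thin-lens equation again with f_2 = 6 cm and d_o2 = 9.326 cm gives d_i2 = 16.824 cm.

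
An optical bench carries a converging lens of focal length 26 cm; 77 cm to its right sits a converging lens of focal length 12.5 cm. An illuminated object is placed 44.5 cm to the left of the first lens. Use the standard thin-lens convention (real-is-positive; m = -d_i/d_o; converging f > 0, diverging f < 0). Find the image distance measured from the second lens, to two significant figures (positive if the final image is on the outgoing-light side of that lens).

92 cm

Lens 1: 1/d_i1 = 1/f_1 - 1/d_o1 = 1/26 - 1/44.5 = 0.01599 cm^-1, so d_i1 = 62.541 cm.
That image sits 14.459 cm in front of the second lens, so d_o2 = 14.459 cm.
Lens 2: 1/d_i2 = 1/f_2 - 1/d_o2 = 1/12.5 - 1/(14.459) = 0.01084 cm^-1, so d_i2 = 92.241 cm.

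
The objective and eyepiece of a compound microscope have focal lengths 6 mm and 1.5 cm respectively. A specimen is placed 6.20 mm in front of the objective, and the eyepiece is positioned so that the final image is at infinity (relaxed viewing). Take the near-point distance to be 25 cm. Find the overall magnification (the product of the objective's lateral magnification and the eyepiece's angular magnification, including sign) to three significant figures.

Convert to cm: f_obj = 6 mm = 0.6 cm; d_o = 6.20 mm = 0.62 cm.
Objective: 1/d_i = 1/f_obj - 1/d_o = 1/0.6 - 1/0.62 = 0.05376 cm^-1, so d_i = 18.600 cm.
m_obj = -d_i/d_o = -18.600/0.62 = -30.000.
Eyepiece angular magnification (image at infinity): M_eye = D/f_e = 25/1.5 = 16.667.
Overall M = m_obj x M_eye = (-30.000)(16.667) = -500.00.

-500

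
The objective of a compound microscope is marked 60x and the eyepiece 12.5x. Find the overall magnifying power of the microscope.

750

The overall magnification of a compound microscope is the product of the objective and eyepiece magnifications:
M = M_obj x M_eye = 60 x 12.5 = 750.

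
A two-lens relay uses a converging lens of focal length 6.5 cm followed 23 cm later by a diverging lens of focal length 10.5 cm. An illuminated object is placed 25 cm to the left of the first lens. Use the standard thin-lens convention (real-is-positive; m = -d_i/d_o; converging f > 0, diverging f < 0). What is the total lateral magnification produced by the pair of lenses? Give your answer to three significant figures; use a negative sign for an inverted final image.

Applying the thin-lens equation to the first lens, 1/6.5 = 1/25 + 1/d_i1, which gives d_i1 = 8.784 cm.
Its lateral magnification is m_1 = -d_i1/d_o1 = -(8.784)/25 = -0.3514.
That image sits 14.216 cm in front of the second lens, so d_o2 = 14.216 cm.
Applying the thin-lens equation again with f_2 = -10.5 cm and d_o2 = 14.216 cm gives d_i2 = -6.039 cm.
m_2 = -(-6.039)/(14.216) = 0.4248.
Total m = m_1 x m_2 = (-0.3514)(0.4248) = -0.1493.

-0.149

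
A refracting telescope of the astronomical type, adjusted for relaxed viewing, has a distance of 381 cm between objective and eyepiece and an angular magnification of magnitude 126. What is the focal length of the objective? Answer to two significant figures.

380 cm

In normal adjustment the tube length equals f_obj + f_eye and |M| = f_obj/f_eye.
So f_obj = 126 f_eye and 126 f_eye + f_eye = 381 cm, giving f_eye = 381/127 = 3.000 cm and f_obj = 378.000 cm.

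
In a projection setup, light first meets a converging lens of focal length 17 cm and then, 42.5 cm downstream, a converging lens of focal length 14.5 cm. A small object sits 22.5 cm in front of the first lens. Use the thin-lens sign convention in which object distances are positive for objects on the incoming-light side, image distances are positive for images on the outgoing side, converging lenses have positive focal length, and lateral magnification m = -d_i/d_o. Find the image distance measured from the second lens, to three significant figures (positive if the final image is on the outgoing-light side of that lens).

Lens 1: 1/d_i1 = 1/f_1 - 1/d_o1 = 1/17 - 1/22.5 = 0.01438 cm^-1, so d_i1 = 69.545 cm.
This image would form 69.545 cm past lens 1, i.e. 27.045 cm beyond lens 2, so it is a virtual object for lens 2: d_o2 = 42.5 - 69.545 = -27.045 cm.
Lens 2: 1/d_i2 = 1/f_2 - 1/d_o2 = 1/14.5 - 1/(-27.045) = 0.10594 cm^-1, so d_i2 = 9.439 cm.

9.44 cm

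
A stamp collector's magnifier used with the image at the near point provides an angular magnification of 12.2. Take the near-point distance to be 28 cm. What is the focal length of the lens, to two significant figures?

For the image at the near point, M = 1 + D/f.
f = D/(M - 1) = 28/(12.2 - 1) = 2.500 cm.

2.5 cm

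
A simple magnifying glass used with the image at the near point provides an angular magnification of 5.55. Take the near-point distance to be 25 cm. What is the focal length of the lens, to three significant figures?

For the image at the near point, M = 1 + D/f.
f = D/(M - 1) = 25/(5.55 - 1) = 5.495 cm.

5.49 cm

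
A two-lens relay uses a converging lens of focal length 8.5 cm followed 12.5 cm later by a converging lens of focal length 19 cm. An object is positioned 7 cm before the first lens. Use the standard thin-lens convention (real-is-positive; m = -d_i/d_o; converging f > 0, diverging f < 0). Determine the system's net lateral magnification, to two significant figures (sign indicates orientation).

Applying the thin-lens equation to the first lens, 1/8.5 = 1/7 + 1/d_i1, which gives d_i1 = -39.667 cm.
Its lateral magnification is m_1 = -d_i1/d_o1 = -(-39.667)/7 = 5.6667.
With d_i1 < 0 the first image is virtual and lies on the object side; the object distance for lens 2 is d_o2 = 12.5 - (-39.667) = 52.167 cm.
Applying the thin-lens equation again with f_2 = 19 cm and d_o2 = 52.167 cm gives d_i2 = 29.884 cm.
m_2 = -(29.884)/(52.167) = -0.5729.
Overall magnification: m = m_1 m_2 = -3.2462.

-3.2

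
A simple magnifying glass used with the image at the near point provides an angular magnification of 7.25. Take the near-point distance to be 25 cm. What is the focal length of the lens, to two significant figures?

For the image at the near point, M = 1 + D/f.
f = D/(M - 1) = 25/(7.25 - 1) = 4.000 cm.

4.0 cm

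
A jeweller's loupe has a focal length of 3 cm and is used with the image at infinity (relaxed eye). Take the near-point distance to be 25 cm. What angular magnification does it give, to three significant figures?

M = D/f = 25/3 = 8.333.

8.33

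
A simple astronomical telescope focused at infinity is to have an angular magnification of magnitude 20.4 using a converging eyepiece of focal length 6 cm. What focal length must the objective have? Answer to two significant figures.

|M| = f_obj/|f_eye|, so f_obj = |M| x |f_eye| = 20.4 x 6 = 122.400 cm.

120 cm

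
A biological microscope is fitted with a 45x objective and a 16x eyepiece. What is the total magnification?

The overall magnification of a compound microscope is the product of the objective and eyepiece magnifications:
M = M_obj x M_eye = 45 x 16 = 720.

720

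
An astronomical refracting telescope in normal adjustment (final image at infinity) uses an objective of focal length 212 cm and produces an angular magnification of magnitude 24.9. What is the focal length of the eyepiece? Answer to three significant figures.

|M| = f_obj/f_eye, so f_eye = f_obj/|M| = 212/24.9 = 8.514 cm.

8.51 cm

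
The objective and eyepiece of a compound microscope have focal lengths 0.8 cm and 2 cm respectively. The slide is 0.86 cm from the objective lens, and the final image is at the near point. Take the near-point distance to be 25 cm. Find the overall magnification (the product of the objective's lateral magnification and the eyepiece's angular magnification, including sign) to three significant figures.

-180

Objective: 1/d_i = 1/f_obj - 1/d_o = 1/0.8 - 1/0.86 = 0.08721 cm^-1, so d_i = 11.467 cm.
m_obj = -d_i/d_o = -11.467/0.86 = -13.333.
Eyepiece angular magnification (image at near point): M_eye = 1 + D/f_e = 1 + 25/2 = 13.500.
Overall M = m_obj x M_eye = (-13.333)(13.500) = -180.00.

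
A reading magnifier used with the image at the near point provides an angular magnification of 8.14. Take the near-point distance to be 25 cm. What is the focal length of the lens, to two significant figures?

3.5 cm

For the image at the near point, M = 1 + D/f.
f = D/(M - 1) = 25/(8.14 - 1) = 3.501 cm.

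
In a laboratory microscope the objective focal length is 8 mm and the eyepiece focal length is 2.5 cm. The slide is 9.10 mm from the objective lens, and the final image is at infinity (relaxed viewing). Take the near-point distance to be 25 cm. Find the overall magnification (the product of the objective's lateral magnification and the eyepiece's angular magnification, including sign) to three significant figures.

-72.7

Convert to cm: f_obj = 8 mm = 0.8 cm; d_o = 9.10 mm = 0.91 cm.
Objective: 1/d_i = 1/f_obj - 1/d_o = 1/0.8 - 1/0.91 = 0.15110 cm^-1, so d_i = 6.618 cm.
m_obj = -d_i/d_o = -6.618/0.91 = -7.273.
Eyepiece angular magnification (image at infinity): M_eye = D/f_e = 25/2.5 = 10.000.
Overall M = m_obj x M_eye = (-7.273)(10.000) = -72.73.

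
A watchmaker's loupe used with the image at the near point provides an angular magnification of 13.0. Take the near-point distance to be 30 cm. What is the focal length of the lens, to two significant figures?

2.5 cm

For the image at the near point, M = 1 + D/f.
f = D/(M - 1) = 30/(13.0 - 1) = 2.500 cm.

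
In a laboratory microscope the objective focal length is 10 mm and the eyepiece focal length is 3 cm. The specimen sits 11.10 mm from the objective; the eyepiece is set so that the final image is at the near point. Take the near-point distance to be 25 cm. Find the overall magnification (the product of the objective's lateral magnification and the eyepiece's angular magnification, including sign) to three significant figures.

Convert to cm: f_obj = 10 mm = 1 cm; d_o = 11.10 mm = 1.11 cm.
Objective: 1/d_i = 1/f_obj - 1/d_o = 1/1 - 1/1.11 = 0.09910 cm^-1, so d_i = 10.091 cm.
m_obj = -d_i/d_o = -10.091/1.11 = -9.091.
Eyepiece angular magnification (image at near point): M_eye = 1 + D/f_e = 1 + 25/3 = 9.333.
Overall M = m_obj x M_eye = (-9.091)(9.333) = -84.85.

-84.8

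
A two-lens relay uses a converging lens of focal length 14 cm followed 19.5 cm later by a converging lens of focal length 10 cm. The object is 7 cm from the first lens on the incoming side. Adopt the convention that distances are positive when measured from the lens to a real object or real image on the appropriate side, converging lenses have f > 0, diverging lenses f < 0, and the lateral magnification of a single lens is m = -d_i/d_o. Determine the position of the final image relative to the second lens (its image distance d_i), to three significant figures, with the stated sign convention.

First lens: d_i1 = 1/(1/14 - 1/7) = -14.000 cm.
The intermediate image is virtual, 14.000 cm to the left of lens 1, so d_o2 = L - d_i1 = 19.5 - (-14.000) = 33.500 cm.
Second lens: d_i2 = 1/(1/10 - 1/(33.500)) = 14.255 cm.

14.3 cm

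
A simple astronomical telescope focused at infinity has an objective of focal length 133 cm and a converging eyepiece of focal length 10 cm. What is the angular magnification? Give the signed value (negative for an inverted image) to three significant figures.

M = -f_obj/f_eye = -133/(10) = -13.300.

-13.3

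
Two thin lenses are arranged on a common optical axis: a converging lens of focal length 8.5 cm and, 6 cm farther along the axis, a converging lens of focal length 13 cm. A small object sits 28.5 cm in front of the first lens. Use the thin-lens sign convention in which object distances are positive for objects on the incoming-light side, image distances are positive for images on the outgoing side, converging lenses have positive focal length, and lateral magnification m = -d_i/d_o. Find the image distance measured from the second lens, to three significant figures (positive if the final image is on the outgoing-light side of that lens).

4.16 cm

First lens: d_i1 = 1/(1/8.5 - 1/28.5) = 12.113 cm.
This image would form 12.113 cm past lens 1, i.e. 6.113 cm beyond lens 2, so it is a virtual object for lens 2: d_o2 = 6 - 12.113 = -6.113 cm.
Second lens: d_i2 = 1/(1/13 - 1/(-6.113)) = 4.158 cm.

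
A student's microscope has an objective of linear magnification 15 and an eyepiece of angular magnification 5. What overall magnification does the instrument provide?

75

The overall magnification of a compound microscope is the product of the objective and eyepiece magnifications:
M = M_obj x M_eye = 15 x 5 = 75.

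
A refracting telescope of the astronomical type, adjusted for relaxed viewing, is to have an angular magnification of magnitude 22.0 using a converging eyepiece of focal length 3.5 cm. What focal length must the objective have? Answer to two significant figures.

|M| = f_obj/|f_eye|, so f_obj = |M| x |f_eye| = 22.0 x 3.5 = 77.000 cm.

77 cm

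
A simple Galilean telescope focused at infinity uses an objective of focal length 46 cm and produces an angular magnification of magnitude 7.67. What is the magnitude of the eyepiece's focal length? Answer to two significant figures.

|M| = f_obj/|f_eye|, so |f_eye| = f_obj/|M| = 46/7.67 = 5.997 cm.
(The eyepiece is diverging, so its signed focal length is -5.997 cm.)

6.0 cm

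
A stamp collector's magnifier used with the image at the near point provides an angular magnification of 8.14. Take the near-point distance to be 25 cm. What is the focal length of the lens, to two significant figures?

3.5 cm

For the image at the near point, M = 1 + D/f.
f = D/(M - 1) = 25/(8.14 - 1) = 3.501 cm.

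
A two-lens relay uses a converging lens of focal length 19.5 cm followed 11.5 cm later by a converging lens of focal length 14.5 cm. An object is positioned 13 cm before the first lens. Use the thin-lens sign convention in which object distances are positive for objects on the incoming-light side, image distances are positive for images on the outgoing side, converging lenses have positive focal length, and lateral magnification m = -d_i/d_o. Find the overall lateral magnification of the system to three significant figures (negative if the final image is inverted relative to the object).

Lens 1: 1/d_i1 = 1/f_1 - 1/d_o1 = 1/19.5 - 1/13 = -0.02564 cm^-1, so d_i1 = -39.000 cm.
m_1 = -(-39.000)/13 = 3.0000.
With d_i1 < 0 the first image is virtual and lies on the object side; the object distance for lens 2 is d_o2 = 11.5 - (-39.000) = 50.500 cm.
Lens 2: 1/d_i2 = 1/f_2 - 1/d_o2 = 1/14.5 - 1/(50.500) = 0.04916 cm^-1, so d_i2 = 20.340 cm.
m_2 = -(20.340)/(50.500) = -0.4028.
Overall magnification: m = m_1 m_2 = -1.2083.

-1.21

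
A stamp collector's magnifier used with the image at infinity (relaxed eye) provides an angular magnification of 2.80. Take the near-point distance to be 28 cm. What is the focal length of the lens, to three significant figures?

For the image at infinity, M = D/f.
f = D/M = 28/2.8 = 10.000 cm.

10.0 cm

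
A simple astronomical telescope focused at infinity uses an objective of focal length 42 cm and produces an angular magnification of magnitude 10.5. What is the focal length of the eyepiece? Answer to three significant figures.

4.00 cm

|M| = f_obj/f_eye, so f_eye = f_obj/|M| = 42/10.5 = 4.000 cm.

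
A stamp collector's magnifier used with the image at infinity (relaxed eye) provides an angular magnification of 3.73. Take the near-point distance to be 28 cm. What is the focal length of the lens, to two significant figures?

For the image at infinity, M = D/f.
f = D/M = 28/3.73 = 7.507 cm.

7.5 cm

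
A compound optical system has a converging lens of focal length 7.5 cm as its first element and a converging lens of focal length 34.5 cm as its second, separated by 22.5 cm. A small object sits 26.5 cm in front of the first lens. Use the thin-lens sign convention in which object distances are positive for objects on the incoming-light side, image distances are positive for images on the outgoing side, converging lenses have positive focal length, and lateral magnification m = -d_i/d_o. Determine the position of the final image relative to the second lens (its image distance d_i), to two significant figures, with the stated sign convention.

First lens: d_i1 = 1/(1/7.5 - 1/26.5) = 10.461 cm.
The intermediate image is 10.461 cm to the right of lens 1, so d_o2 = L - d_i1 = 22.5 - 10.461 = 12.039 cm.
Second lens: d_i2 = 1/(1/34.5 - 1/(12.039)) = -18.493 cm.

-18 cm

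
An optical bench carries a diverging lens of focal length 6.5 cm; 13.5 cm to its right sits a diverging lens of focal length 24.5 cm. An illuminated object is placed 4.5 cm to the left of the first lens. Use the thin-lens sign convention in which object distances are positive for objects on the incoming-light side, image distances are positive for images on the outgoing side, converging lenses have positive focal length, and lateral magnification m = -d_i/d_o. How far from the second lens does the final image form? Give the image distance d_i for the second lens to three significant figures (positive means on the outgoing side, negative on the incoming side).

Applying the thin-lens equation to the first lens, 1/(-6.5) = 1/4.5 + 1/d_i1, which gives d_i1 = -2.659 cm.
With d_i1 < 0 the first image is virtual and lies on the object side; the object distance for lens 2 is d_o2 = 13.5 - (-2.659) = 16.159 cm.
Applying the thin-lens equation again with f_2 = -24.5 cm and d_o2 = 16.159 cm gives d_i2 = -9.737 cm.

-9.74 cm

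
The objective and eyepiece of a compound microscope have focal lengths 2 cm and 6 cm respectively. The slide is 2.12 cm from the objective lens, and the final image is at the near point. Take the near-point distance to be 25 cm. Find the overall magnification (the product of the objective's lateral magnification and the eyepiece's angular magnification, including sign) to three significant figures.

Objective: 1/d_i = 1/f_obj - 1/d_o = 1/2 - 1/2.12 = 0.02830 cm^-1, so d_i = 35.333 cm.
m_obj = -d_i/d_o = -35.333/2.12 = -16.667.
Eyepiece angular magnification (image at near point): M_eye = 1 + D/f_e = 1 + 25/6 = 5.167.
Overall M = m_obj x M_eye = (-16.667)(5.167) = -86.11.

-86.1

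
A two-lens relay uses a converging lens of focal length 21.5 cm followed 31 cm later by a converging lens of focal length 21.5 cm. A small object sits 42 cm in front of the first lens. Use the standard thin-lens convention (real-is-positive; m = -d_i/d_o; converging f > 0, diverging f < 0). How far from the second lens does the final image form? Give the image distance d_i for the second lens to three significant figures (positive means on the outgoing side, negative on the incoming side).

8.12 cm

Lens 1: 1/d_i1 = 1/f_1 - 1/d_o1 = 1/21.5 - 1/42 = 0.02270 cm^-1, so d_i1 = 44.049 cm.
Since 44.049 cm > 31 cm, the first image lies past the second lens and serves as a virtual object: d_o2 = L - d_i1 = -13.049 cm.
Lens 2: 1/d_i2 = 1/f_2 - 1/d_o2 = 1/21.5 - 1/(-13.049) = 0.12315 cm^-1, so d_i2 = 8.120 cm.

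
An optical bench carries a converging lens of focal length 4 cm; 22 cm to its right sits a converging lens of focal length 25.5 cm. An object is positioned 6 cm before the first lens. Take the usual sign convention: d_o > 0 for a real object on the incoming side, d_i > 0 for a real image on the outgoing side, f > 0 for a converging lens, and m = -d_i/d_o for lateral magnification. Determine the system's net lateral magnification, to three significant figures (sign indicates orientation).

First lens: d_i1 = 1/(1/4 - 1/6) = 12.000 cm.
m_1 = -(12.000)/6 = -2.0000.
Object distance for lens 2: d_o2 = 22 - 12.000 = 10.000 cm.
Second lens: d_i2 = 1/(1/25.5 - 1/(10.000)) = -16.452 cm.
m_2 = -(-16.452)/(10.000) = 1.6452.
Overall magnification: m = m_1 m_2 = -3.2903.

-3.29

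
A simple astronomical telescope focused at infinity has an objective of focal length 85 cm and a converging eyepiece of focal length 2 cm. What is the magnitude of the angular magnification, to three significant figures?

|M| = f_obj/|f_eye| = 85/2 = 42.500.

42.5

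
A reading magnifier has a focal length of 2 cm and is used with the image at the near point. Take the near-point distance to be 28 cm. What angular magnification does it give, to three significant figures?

15.0

M = 1 + D/f = 1 + 28/2 = 15.000.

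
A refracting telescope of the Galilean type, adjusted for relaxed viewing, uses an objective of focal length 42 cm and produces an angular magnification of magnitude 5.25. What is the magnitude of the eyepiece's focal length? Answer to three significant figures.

8.00 cm

|M| = f_obj/|f_eye|, so |f_eye| = f_obj/|M| = 42/5.25 = 8.000 cm.
(The eyepiece is diverging, so its signed focal length is -8.000 cm.)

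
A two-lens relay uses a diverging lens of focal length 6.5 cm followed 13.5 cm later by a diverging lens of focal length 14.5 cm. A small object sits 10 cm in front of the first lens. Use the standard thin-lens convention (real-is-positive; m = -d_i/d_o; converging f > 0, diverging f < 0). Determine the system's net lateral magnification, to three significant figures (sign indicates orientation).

0.179

Lens 1: 1/d_i1 = 1/f_1 - 1/d_o1 = 1/(-6.5) - 1/10 = -0.25385 cm^-1, so d_i1 = -3.939 cm.
m_1 = -(-3.939)/10 = 0.3939.
The intermediate image is virtual, 3.939 cm to the left of lens 1, so d_o2 = L - d_i1 = 13.5 - (-3.939) = 17.439 cm.
Lens 2: 1/d_i2 = 1/f_2 - 1/d_o2 = 1/(-14.5) - 1/(17.439) = -0.12631 cm^-1, so d_i2 = -7.917 cm.
m_2 = -(-7.917)/(17.439) = 0.4540.
Total m = m_1 x m_2 = (0.3939)(0.4540) = 0.1788.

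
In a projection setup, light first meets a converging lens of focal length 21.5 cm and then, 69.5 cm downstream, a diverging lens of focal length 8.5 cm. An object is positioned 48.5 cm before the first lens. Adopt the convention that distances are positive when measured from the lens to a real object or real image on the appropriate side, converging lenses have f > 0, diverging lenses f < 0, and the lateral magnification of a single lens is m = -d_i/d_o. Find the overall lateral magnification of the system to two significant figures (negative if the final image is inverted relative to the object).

First lens: d_i1 = 1/(1/21.5 - 1/48.5) = 38.620 cm.
m_1 = -(38.620)/48.5 = -0.7963.
The intermediate image is 38.620 cm to the right of lens 1, so d_o2 = L - d_i1 = 69.5 - 38.620 = 30.880 cm.
Second lens: d_i2 = 1/(1/(-8.5) - 1/(30.880)) = -6.665 cm.
m_2 = -(-6.665)/(30.880) = 0.2158.
Overall magnification: m = m_1 m_2 = -0.1719.

-0.17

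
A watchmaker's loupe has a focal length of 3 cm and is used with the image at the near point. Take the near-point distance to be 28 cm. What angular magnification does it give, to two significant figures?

10

M = 1 + D/f = 1 + 28/3 = 10.333.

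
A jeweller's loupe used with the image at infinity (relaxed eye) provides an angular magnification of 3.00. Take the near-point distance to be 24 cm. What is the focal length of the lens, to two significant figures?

For the image at infinity, M = D/f.
f = D/M = 24/3.0 = 8.000 cm.

8.0 cm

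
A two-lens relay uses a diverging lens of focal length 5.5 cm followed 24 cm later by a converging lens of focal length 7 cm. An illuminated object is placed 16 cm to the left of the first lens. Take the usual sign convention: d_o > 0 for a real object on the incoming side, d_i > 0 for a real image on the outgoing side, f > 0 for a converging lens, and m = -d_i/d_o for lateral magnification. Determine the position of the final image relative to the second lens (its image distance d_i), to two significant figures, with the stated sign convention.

9.3 cm

Applying the thin-lens equation to the first lens, 1/(-5.5) = 1/16 + 1/d_i1, which gives d_i1 = -4.093 cm.
With d_i1 < 0 the first image is virtual and lies on the object side; the object distance for lens 2 is d_o2 = 24 - (-4.093) = 28.093 cm.
Applying the thin-lens equation again with f_2 = 7 cm and d_o2 = 28.093 cm gives d_i2 = 9.323 cm.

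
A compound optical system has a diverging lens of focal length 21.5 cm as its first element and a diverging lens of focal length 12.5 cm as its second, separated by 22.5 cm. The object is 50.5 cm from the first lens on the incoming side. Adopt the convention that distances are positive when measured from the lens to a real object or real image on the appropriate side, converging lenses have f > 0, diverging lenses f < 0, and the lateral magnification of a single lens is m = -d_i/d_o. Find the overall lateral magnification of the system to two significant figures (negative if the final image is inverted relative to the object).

First lens: d_i1 = 1/(1/(-21.5) - 1/50.5) = -15.080 cm.
m_1 = -(-15.080)/50.5 = 0.2986.
The intermediate image is virtual, 15.080 cm to the left of lens 1, so d_o2 = L - d_i1 = 22.5 - (-15.080) = 37.580 cm.
Second lens: d_i2 = 1/(1/(-12.5) - 1/(37.580)) = -9.380 cm.
m_2 = -(-9.380)/(37.580) = 0.2496.
Overall magnification: m = m_1 m_2 = 0.0745.

0.075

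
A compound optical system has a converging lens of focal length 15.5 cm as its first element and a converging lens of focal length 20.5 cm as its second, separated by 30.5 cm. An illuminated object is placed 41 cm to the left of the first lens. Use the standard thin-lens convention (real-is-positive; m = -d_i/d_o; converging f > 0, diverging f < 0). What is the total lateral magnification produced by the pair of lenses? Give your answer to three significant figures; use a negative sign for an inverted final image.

Lens 1: 1/d_i1 = 1/f_1 - 1/d_o1 = 1/15.5 - 1/41 = 0.04013 cm^-1, so d_i1 = 24.922 cm.
m_1 = -(24.922)/41 = -0.6078.
That image sits 5.578 cm in front of the second lens, so d_o2 = 5.578 cm.
Lens 2: 1/d_i2 = 1/f_2 - 1/d_o2 = 1/20.5 - 1/(5.578) = -0.13048 cm^-1, so d_i2 = -7.664 cm.
m_2 = -(-7.664)/(5.578) = 1.3739.
Overall magnification: m = m_1 m_2 = -0.8351.

-0.835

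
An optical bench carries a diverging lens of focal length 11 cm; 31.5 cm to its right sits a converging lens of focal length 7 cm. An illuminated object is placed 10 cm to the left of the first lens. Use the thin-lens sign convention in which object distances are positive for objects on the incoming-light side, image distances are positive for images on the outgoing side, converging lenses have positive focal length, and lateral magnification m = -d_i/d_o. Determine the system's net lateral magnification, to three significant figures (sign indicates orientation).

-0.123

Lens 1: 1/d_i1 = 1/f_1 - 1/d_o1 = 1/(-11) - 1/10 = -0.19091 cm^-1, so d_i1 = -5.238 cm.
m_1 = -(-5.238)/10 = 0.5238.
The intermediate image is virtual, 5.238 cm to the left of lens 1, so d_o2 = L - d_i1 = 31.5 - (-5.238) = 36.738 cm.
Lens 2: 1/d_i2 = 1/f_2 - 1/d_o2 = 1/7 - 1/(36.738) = 0.11564 cm^-1, so d_i2 = 8.648 cm.
m_2 = -(8.648)/(36.738) = -0.2354.
Total m = m_1 x m_2 = (0.5238)(-0.2354) = -0.1233.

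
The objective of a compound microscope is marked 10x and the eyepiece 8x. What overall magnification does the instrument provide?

80

The overall magnification of a compound microscope is the product of the objective and eyepiece magnifications:
M = M_obj x M_eye = 10 x 8 = 80.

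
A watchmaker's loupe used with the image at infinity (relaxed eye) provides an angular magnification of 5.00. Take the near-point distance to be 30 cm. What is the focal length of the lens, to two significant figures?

For the image at infinity, M = D/f.
f = D/M = 30/5.0 = 6.000 cm.

6.0 cm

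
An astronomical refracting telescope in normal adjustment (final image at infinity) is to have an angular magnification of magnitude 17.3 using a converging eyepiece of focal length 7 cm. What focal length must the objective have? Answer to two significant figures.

|M| = f_obj/|f_eye|, so f_obj = |M| x |f_eye| = 17.3 x 7 = 121.100 cm.

120 cm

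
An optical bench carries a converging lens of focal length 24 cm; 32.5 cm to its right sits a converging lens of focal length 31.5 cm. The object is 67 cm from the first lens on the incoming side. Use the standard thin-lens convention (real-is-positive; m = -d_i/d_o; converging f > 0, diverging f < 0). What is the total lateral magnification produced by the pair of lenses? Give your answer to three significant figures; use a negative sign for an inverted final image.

Lens 1: 1/d_i1 = 1/f_1 - 1/d_o1 = 1/24 - 1/67 = 0.02674 cm^-1, so d_i1 = 37.395 cm.
m_1 = -(37.395)/67 = -0.5581.
Since 37.395 cm > 32.5 cm, the first image lies past the second lens and serves as a virtual object: d_o2 = L - d_i1 = -4.895 cm.
Lens 2: 1/d_i2 = 1/f_2 - 1/d_o2 = 1/31.5 - 1/(-4.895) = 0.23602 cm^-1, so d_i2 = 4.237 cm.
m_2 = -(4.237)/(-4.895) = 0.8655.
The system's lateral magnification is m_1 m_2 = (-0.5581)(0.8655) = -0.4831.

-0.483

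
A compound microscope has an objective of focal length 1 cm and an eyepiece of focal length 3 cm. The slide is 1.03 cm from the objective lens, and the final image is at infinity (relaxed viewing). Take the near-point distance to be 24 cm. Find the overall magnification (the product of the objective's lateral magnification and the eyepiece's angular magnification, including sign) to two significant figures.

-270

Objective: 1/d_i = 1/f_obj - 1/d_o = 1/1 - 1/1.03 = 0.02913 cm^-1, so d_i = 34.333 cm.
m_obj = -d_i/d_o = -34.333/1.03 = -33.333.
Eyepiece angular magnification (image at infinity): M_eye = D/f_e = 24/3 = 8.000.
Overall M = m_obj x M_eye = (-33.333)(8.000) = -266.67.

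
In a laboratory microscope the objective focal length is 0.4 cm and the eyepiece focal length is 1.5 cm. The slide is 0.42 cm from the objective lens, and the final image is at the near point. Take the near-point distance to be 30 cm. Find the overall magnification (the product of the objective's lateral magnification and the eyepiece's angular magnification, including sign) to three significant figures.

Objective: 1/d_i = 1/f_obj - 1/d_o = 1/0.4 - 1/0.42 = 0.11905 cm^-1, so d_i = 8.400 cm.
m_obj = -d_i/d_o = -8.400/0.42 = -20.000.
Eyepiece angular magnification (image at near point): M_eye = 1 + D/f_e = 1 + 30/1.5 = 21.000.
Overall M = m_obj x M_eye = (-20.000)(21.000) = -420.00.

-420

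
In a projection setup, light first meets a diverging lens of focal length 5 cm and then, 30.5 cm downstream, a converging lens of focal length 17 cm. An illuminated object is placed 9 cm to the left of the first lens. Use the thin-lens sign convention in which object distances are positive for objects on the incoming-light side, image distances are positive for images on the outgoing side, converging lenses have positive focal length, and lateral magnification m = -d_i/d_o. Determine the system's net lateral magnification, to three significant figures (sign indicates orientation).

-0.363

First lens: d_i1 = 1/(1/(-5) - 1/9) = -3.214 cm.
m_1 = -(-3.214)/9 = 0.3571.
With d_i1 < 0 the first image is virtual and lies on the object side; the object distance for lens 2 is d_o2 = 30.5 - (-3.214) = 33.714 cm.
Second lens: d_i2 = 1/(1/17 - 1/(33.714)) = 34.291 cm.
m_2 = -(34.291)/(33.714) = -1.0171.
Total m = m_1 x m_2 = (0.3571)(-1.0171) = -0.3632.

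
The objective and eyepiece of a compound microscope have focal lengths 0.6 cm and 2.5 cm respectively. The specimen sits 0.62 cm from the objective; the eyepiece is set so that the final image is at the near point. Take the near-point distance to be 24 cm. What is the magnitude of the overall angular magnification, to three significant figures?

Objective: 1/d_i = 1/f_obj - 1/d_o = 1/0.6 - 1/0.62 = 0.05376 cm^-1, so d_i = 18.600 cm.
m_obj = -d_i/d_o = -18.600/0.62 = -30.000.
Eyepiece angular magnification (image at near point): M_eye = 1 + D/f_e = 1 + 24/2.5 = 10.600.
Overall M = m_obj x M_eye = (-30.000)(10.600) = -318.00.
|M| = 318.00.

318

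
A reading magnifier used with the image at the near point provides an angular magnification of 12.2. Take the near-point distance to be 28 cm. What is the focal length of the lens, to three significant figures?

For the image at the near point, M = 1 + D/f.
f = D/(M - 1) = 28/(12.2 - 1) = 2.500 cm.

2.50 cm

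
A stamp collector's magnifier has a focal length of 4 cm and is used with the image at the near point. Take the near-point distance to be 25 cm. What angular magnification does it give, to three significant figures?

7.25

M = 1 + D/f = 1 + 25/4 = 7.250.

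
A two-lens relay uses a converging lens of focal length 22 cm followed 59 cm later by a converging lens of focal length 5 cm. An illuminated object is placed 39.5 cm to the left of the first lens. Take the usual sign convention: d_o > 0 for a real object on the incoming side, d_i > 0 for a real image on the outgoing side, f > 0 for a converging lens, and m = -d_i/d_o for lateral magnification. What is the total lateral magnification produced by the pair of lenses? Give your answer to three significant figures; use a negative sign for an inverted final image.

1.45

Applying the thin-lens equation to the first lens, 1/22 = 1/39.5 + 1/d_i1, which gives d_i1 = 49.657 cm.
Its lateral magnification is m_1 = -d_i1/d_o1 = -(49.657)/39.5 = -1.2571.
Object distance for lens 2: d_o2 = 59 - 49.657 = 9.343 cm.
Applying the thin-lens equation again with f_2 = 5 cm and d_o2 = 9.343 cm gives d_i2 = 10.757 cm.
m_2 = -(10.757)/(9.343) = -1.1513.
Total m = m_1 x m_2 = (-1.2571)(-1.1513) = 1.4474.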